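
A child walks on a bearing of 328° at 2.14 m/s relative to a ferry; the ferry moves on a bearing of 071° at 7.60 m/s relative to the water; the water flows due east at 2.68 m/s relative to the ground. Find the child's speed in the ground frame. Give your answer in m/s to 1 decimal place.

9.7 m/s

In east/north components (m/s): child relative to ferry = (-1.134, 1.815); ferry relative to water = (7.186, 2.474); water relative to ground = (2.680, 0.000).
Sum = (8.732, 4.289) m/s.
Speed = |(8.732, 4.289)| = 9.728 m/s.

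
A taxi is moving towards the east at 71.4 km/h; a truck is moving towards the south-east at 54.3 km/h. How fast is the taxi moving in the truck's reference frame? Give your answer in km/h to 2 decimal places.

Taking east as x and north as y: taxi velocity = (71.400, 0.000) km/h; truck velocity = (38.396, -38.396) km/h.
Velocity of taxi relative to truck = (71.400, 0.000) − (38.396, -38.396) = (33.004, 38.396) km/h.
Magnitude = |(33.004, 38.396)| = 50.631 km/h.

50.63 km/h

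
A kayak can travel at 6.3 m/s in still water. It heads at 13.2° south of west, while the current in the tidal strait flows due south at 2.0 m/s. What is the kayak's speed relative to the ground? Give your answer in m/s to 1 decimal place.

Taking east as x and north as y: velocity relative to the water = (-6.134, -1.439) m/s; the water relative to ground = (0.000, -2.000) m/s.
Velocity relative to ground = (-6.134, -1.439) + (0.000, -2.000) = (-6.134, -3.439) m/s.
Speed = |(-6.134, -3.439)| = 7.032 m/s.

7.0 m/s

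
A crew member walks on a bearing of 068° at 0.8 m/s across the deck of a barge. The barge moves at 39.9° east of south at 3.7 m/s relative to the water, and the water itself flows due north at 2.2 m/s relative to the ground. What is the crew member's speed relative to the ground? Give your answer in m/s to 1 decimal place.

3.1 m/s

In east/north components (m/s): crew member relative to barge = (0.742, 0.300); barge relative to water = (2.373, -2.839); water relative to ground = (0.000, 2.200).
Sum = (3.115, -0.339) m/s.
Speed = |(3.115, -0.339)| = 3.133 m/s.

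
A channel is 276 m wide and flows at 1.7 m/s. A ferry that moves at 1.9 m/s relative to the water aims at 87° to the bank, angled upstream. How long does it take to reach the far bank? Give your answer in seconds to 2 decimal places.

145.46 s

The component of the ferry's velocity perpendicular to the bank is 1.9 × sin 87° = 1.897 m/s.
Only the cross-stream component determines the crossing time; the current contributes nothing perpendicular to the bank.
Time = 276 / 1.897 = 145.463 s.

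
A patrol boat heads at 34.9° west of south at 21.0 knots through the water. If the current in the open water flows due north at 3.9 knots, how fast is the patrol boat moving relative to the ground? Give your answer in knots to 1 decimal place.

Taking east as x and north as y: velocity relative to the water = (-12.015, -17.223) knots; the water relative to ground = (0.000, 3.900) knots.
Velocity relative to ground = (-12.015, -17.223) + (0.000, 3.900) = (-12.015, -13.323) knots.
Speed = |(-12.015, -13.323)| = 17.941 knots.

17.9 knots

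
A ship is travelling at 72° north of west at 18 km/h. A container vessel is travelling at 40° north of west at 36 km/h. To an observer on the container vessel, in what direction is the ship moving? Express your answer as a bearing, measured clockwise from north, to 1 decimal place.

Taking east as x and north as y: ship velocity = (-5.562, 17.119) km/h; container vessel velocity = (-27.578, 23.140) km/h.
Velocity of ship relative to container vessel = (-5.562, 17.119) − (-27.578, 23.140) = (22.015, -6.021) km/h.
Bearing = atan2(22.02, -6.02) = 105.30° clockwise from north.

105.3°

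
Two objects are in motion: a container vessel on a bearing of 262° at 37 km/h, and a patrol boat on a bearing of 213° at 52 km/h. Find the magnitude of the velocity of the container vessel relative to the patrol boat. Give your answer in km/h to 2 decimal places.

39.35 km/h

Taking east as x and north as y: container vessel velocity = (-36.640, -5.149) km/h; patrol boat velocity = (-28.321, -43.611) km/h.
Velocity of container vessel relative to patrol boat = (-36.640, -5.149) − (-28.321, -43.611) = (-8.319, 38.461) km/h.
Magnitude = |(-8.319, 38.461)| = 39.351 km/h.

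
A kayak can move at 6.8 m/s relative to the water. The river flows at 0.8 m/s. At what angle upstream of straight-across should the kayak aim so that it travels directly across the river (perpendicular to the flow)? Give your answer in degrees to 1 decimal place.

To cancel the current, the upstream component of the kayak's velocity must equal the flow: 6.8 sin θ = 0.8.
sin θ = 0.8 / 6.8 = 0.1176.
θ = arcsin(0.1176) = 6.756°.

6.8°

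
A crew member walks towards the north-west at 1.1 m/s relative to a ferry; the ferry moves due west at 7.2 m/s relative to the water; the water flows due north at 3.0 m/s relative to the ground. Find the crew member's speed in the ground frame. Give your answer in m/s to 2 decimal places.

In east/north components (m/s): crew member relative to ferry = (-0.778, 0.778); ferry relative to water = (-7.200, 0.000); water relative to ground = (0.000, 3.000).
Sum = (-7.978, 3.778) m/s.
Speed = |(-7.978, 3.778)| = 8.827 m/s.

8.83 m/s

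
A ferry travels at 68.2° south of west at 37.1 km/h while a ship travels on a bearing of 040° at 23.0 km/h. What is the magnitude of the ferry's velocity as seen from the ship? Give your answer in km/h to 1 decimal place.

59.4 km/h

Taking east as x and north as y: ferry velocity = (-13.778, -34.447) km/h; ship velocity = (14.784, 17.619) km/h.
Velocity of ferry relative to ship = (-13.778, -34.447) − (14.784, 17.619) = (-28.562, -52.066) km/h.
Magnitude = |(-28.562, -52.066)| = 59.385 km/h.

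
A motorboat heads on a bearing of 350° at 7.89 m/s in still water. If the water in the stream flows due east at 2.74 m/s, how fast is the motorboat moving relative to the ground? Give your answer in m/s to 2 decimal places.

Taking east as x and north as y: velocity relative to the water = (-1.370, 7.770) m/s; the water relative to ground = (2.740, 0.000) m/s.
Velocity relative to ground = (-1.370, 7.770) + (2.740, 0.000) = (1.370, 7.770) m/s.
Speed = |(1.370, 7.770)| = 7.890 m/s.

7.89 m/s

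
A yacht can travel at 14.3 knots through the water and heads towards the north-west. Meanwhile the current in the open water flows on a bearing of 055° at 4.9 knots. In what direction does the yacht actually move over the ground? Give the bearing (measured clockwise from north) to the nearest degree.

Taking east as x and north as y: velocity relative to the water = (-10.112, 10.112) knots; the water relative to ground = (4.014, 2.811) knots.
Velocity relative to ground = (-10.112, 10.112) + (4.014, 2.811) = (-6.098, 12.922) knots.
Bearing = atan2(-6.10, 12.92) = 334.74° clockwise from north.

335°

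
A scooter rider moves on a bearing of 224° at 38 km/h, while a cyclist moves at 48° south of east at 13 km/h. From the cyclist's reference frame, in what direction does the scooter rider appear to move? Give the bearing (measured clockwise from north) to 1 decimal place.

243.3°

Taking east as x and north as y: scooter rider velocity = (-26.397, -27.335) km/h; cyclist velocity = (8.699, -9.661) km/h.
Velocity of scooter rider relative to cyclist = (-26.397, -27.335) − (8.699, -9.661) = (-35.096, -17.674) km/h.
Bearing = atan2(-35.10, -17.67) = 243.27° clockwise from north.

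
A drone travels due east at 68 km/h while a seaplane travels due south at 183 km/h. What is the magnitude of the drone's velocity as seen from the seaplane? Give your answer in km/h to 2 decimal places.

Taking east as x and north as y: drone velocity = (68.000, 0.000) km/h; seaplane velocity = (0.000, -183.000) km/h.
Velocity of drone relative to seaplane = (68.000, 0.000) − (0.000, -183.000) = (68.000, 183.000) km/h.
Magnitude = |(68.000, 183.000)| = 195.226 km/h.

195.23 km/h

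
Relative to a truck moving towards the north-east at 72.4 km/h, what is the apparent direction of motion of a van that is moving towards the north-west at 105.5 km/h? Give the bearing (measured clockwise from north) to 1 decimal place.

280.5°

Taking east as x and north as y: van velocity = (-74.600, 74.600) km/h; truck velocity = (51.195, 51.195) km/h.
Velocity of van relative to truck = (-74.600, 74.600) − (51.195, 51.195) = (-125.794, 23.405) km/h.
Bearing = atan2(-125.79, 23.41) = 280.54° clockwise from north.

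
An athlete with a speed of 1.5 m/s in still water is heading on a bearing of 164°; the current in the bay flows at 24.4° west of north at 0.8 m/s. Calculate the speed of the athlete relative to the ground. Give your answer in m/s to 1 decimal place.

0.7 m/s

Taking east as x and north as y: velocity relative to the water = (0.413, -1.442) m/s; the water relative to ground = (-0.330, 0.729) m/s.
Velocity relative to ground = (0.413, -1.442) + (-0.330, 0.729) = (0.083, -0.713) m/s.
Speed = |(0.083, -0.713)| = 0.718 m/s.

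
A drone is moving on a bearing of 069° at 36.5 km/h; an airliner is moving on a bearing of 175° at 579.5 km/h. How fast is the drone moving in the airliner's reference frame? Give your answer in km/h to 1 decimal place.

590.6 km/h

Taking east as x and north as y: drone velocity = (34.076, 13.080) km/h; airliner velocity = (50.507, -577.295) km/h.
Velocity of drone relative to airliner = (34.076, 13.080) − (50.507, -577.295) = (-16.431, 590.375) km/h.
Magnitude = |(-16.431, 590.375)| = 590.604 km/h.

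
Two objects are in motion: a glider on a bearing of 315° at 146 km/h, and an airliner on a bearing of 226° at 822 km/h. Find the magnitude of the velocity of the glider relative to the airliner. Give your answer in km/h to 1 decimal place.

Taking east as x and north as y: glider velocity = (-103.238, 103.238) km/h; airliner velocity = (-591.297, -571.009) km/h.
Velocity of glider relative to airliner = (-103.238, 103.238) − (-591.297, -571.009) = (488.060, 674.247) km/h.
Magnitude = |(488.060, 674.247)| = 832.353 km/h.

832.4 km/h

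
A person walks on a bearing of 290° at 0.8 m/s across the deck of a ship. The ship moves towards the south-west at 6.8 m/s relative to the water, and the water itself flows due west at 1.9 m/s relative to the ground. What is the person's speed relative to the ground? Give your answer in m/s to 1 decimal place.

In east/north components (m/s): person relative to ship = (-0.752, 0.274); ship relative to water = (-4.808, -4.808); water relative to ground = (-1.900, 0.000).
Sum = (-7.460, -4.535) m/s.
Speed = |(-7.460, -4.535)| = 8.730 m/s.

8.7 m/s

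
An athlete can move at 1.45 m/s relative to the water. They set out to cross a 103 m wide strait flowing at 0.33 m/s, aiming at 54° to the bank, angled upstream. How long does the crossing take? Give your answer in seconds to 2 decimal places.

The component of the athlete's velocity perpendicular to the bank is 1.45 × sin 54° = 1.173 m/s.
The current is parallel to the bank, so it does not affect the crossing time.
Time = 103 / 1.173 = 87.803 s.

87.80 s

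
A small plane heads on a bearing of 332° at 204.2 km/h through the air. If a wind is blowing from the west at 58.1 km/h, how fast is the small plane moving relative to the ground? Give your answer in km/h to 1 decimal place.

Taking east as x and north as y: velocity relative to the air = (-95.866, 180.298) km/h; the air relative to ground = (58.100, 0.000) km/h.
Velocity relative to ground = (-95.866, 180.298) + (58.100, 0.000) = (-37.766, 180.298) km/h.
Speed = |(-37.766, 180.298)| = 184.211 km/h.

184.2 km/h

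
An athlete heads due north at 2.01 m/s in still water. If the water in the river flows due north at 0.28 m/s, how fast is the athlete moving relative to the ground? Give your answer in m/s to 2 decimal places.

Taking east as x and north as y: velocity relative to the water = (0.000, 2.010) m/s; the water relative to ground = (0.000, 0.280) m/s.
Velocity relative to ground = (0.000, 2.010) + (0.000, 0.280) = (0.000, 2.290) m/s.
Speed = |(0.000, 2.290)| = 2.290 m/s.

2.29 m/s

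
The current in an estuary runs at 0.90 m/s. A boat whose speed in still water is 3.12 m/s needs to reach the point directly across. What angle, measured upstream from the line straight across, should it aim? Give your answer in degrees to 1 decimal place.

16.8°

To cancel the current, the upstream component of the boat's velocity must equal the flow: 3.12 sin θ = 0.90.
sin θ = 0.90 / 3.12 = 0.2885.
θ = arcsin(0.2885) = 16.766°.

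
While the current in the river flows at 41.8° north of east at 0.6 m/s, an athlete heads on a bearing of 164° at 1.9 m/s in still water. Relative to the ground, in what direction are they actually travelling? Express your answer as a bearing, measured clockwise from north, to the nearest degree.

Taking east as x and north as y: velocity relative to the water = (0.524, -1.826) m/s; the water relative to ground = (0.447, 0.400) m/s.
Velocity relative to ground = (0.524, -1.826) + (0.447, 0.400) = (0.971, -1.426) m/s.
Bearing = atan2(0.97, -1.43) = 145.76° clockwise from north.

146°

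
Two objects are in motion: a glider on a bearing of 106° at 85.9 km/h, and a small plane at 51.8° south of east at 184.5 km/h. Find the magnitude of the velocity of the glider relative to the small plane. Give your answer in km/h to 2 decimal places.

Taking east as x and north as y: glider velocity = (82.572, -23.677) km/h; small plane velocity = (114.096, -144.991) km/h.
Velocity of glider relative to small plane = (82.572, -23.677) − (114.096, -144.991) = (-31.524, 121.313) km/h.
Magnitude = |(-31.524, 121.313)| = 125.342 km/h.

125.34 km/h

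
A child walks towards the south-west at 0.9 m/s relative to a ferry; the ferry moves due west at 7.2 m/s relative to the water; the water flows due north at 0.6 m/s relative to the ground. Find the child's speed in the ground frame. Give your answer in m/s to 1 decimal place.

In east/north components (m/s): child relative to ferry = (-0.636, -0.636); ferry relative to water = (-7.200, 0.000); water relative to ground = (0.000, 0.600).
Sum = (-7.836, -0.036) m/s.
Speed = |(-7.836, -0.036)| = 7.836 m/s.

7.8 m/s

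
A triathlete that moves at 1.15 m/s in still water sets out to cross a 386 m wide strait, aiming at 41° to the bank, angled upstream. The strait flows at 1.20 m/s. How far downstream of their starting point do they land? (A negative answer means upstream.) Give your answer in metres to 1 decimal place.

169.9 m

Perpendicular speed = 0.754 m/s; crossing time = 386 / 0.754 = 511.619 s.
Net downstream speed = 0.332 m/s.
Drift = 0.332 × 511.619 = 169.900 m (downstream).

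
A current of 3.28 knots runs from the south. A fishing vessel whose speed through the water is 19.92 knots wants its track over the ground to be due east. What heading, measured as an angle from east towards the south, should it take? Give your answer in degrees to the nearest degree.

The current pushes perpendicular to the desired track; the heading must have a component into the current equal to 3.28 knots: 19.92 sin θ = 3.28.
sin θ = 0.1647, so θ = 9.477°.

9°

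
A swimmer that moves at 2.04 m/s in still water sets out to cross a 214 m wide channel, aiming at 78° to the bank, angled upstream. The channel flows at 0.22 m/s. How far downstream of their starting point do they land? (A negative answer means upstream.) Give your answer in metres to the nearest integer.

Perpendicular speed = 1.995 m/s; crossing time = 214 / 1.995 = 107.246 s.
Net downstream speed = -0.204 m/s.
Drift = -0.204 × 107.246 = -21.893 m (upstream).

-22 m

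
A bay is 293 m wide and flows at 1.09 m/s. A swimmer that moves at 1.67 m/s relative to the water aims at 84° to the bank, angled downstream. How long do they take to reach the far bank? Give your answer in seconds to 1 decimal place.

176.4 s

The component of the swimmer's velocity perpendicular to the bank is 1.67 × sin 84° = 1.661 m/s.
The flow acts along the bank and has no component across it.
Time = 293 / 1.661 = 176.416 s.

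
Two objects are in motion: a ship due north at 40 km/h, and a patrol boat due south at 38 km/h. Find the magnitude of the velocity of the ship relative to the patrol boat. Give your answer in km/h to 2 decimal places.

Taking east as x and north as y: ship velocity = (0.000, 40.000) km/h; patrol boat velocity = (0.000, -38.000) km/h.
Velocity of ship relative to patrol boat = (0.000, 40.000) − (0.000, -38.000) = (0.000, 78.000) km/h.
Magnitude = |(0.000, 78.000)| = 78.000 km/h.

78.00 km/h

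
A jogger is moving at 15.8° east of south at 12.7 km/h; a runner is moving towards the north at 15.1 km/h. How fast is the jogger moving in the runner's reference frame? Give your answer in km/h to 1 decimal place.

Taking east as x and north as y: jogger velocity = (3.458, -12.220) km/h; runner velocity = (0.000, 15.100) km/h.
Velocity of jogger relative to runner = (3.458, -12.220) − (0.000, 15.100) = (3.458, -27.320) km/h.
Magnitude = |(3.458, -27.320)| = 27.538 km/h.

27.5 km/h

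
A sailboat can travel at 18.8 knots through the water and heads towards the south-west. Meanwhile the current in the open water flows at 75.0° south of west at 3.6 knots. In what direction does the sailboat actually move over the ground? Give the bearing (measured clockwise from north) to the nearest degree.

220°

Taking east as x and north as y: velocity relative to the water = (-13.294, -13.294) knots; the water relative to ground = (-0.932, -3.477) knots.
Velocity relative to ground = (-13.294, -13.294) + (-0.932, -3.477) = (-14.225, -16.771) knots.
Bearing = atan2(-14.23, -16.77) = 220.31° clockwise from north.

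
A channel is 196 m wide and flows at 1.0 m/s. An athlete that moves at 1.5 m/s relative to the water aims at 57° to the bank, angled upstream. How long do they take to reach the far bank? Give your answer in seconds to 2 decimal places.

The component of the athlete's velocity perpendicular to the bank is 1.5 × sin 57° = 1.258 m/s.
The current is parallel to the bank, so it does not affect the crossing time.
Time = 196 / 1.258 = 155.802 s.

155.80 s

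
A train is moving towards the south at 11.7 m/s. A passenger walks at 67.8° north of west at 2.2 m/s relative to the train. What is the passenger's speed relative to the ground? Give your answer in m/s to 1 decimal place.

9.7 m/s

Taking east as x and north as y: train velocity = (0.000, -11.700) m/s; passenger velocity relative to train = (-0.831, 2.037) m/s.
Velocity relative to ground = (0.000, -11.700) + (-0.831, 2.037) = (-0.831, -9.663) m/s.
Speed = |(-0.831, -9.663)| = 9.699 m/s.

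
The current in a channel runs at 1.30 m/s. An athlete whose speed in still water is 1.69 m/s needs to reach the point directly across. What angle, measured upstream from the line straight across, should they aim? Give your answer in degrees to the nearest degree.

50°

To cancel the current, the upstream component of the athlete's velocity must equal the flow: 1.69 sin θ = 1.30.
sin θ = 1.30 / 1.69 = 0.7692.
θ = arcsin(0.7692) = 50.285°.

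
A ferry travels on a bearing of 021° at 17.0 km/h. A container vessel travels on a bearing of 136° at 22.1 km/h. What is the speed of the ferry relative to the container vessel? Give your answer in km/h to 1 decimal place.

Taking east as x and north as y: ferry velocity = (6.092, 15.871) km/h; container vessel velocity = (15.352, -15.897) km/h.
Velocity of ferry relative to container vessel = (6.092, 15.871) − (15.352, -15.897) = (-9.260, 31.768) km/h.
Magnitude = |(-9.260, 31.768)| = 33.090 km/h.

33.1 km/h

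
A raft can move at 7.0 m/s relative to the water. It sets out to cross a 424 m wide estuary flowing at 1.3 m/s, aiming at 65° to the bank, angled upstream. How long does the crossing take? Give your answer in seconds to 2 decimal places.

The component of the raft's velocity perpendicular to the bank is 7.0 × sin 65° = 6.344 m/s.
The flow acts along the bank and has no component across it.
Time = 424 / 6.344 = 66.833 s.

66.83 s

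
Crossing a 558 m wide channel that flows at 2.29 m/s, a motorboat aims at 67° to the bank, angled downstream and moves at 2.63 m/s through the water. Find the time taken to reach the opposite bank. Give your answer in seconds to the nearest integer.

The component of the motorboat's velocity perpendicular to the bank is 2.63 × sin 67° = 2.421 m/s.
The current is parallel to the bank, so it does not affect the crossing time.
Time = 558 / 2.421 = 230.490 s.

230 s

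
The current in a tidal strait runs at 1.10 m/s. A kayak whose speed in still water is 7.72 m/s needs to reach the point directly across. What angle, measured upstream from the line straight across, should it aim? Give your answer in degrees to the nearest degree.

To cancel the current, the upstream component of the kayak's velocity must equal the flow: 7.72 sin θ = 1.10.
sin θ = 1.10 / 7.72 = 0.1425.
θ = arcsin(0.1425) = 8.192°.

8°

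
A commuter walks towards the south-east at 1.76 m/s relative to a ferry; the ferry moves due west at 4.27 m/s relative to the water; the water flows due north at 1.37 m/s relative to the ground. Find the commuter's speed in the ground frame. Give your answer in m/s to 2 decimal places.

3.03 m/s

In east/north components (m/s): commuter relative to ferry = (1.245, -1.245); ferry relative to water = (-4.270, 0.000); water relative to ground = (0.000, 1.370).
Sum = (-3.025, 0.125) m/s.
Speed = |(-3.025, 0.125)| = 3.028 m/s.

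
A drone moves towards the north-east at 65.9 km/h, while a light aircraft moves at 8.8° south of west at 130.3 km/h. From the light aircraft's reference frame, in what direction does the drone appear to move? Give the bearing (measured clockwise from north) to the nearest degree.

Taking east as x and north as y: drone velocity = (46.598, 46.598) km/h; light aircraft velocity = (-128.766, -19.934) km/h.
Velocity of drone relative to light aircraft = (46.598, 46.598) − (-128.766, -19.934) = (175.364, 66.532) km/h.
Bearing = atan2(175.36, 66.53) = 69.22° clockwise from north.

069°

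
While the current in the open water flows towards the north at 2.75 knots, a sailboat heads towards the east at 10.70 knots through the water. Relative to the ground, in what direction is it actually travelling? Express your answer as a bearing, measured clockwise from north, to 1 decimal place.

075.6°

Taking east as x and north as y: velocity relative to the water = (10.700, 0.000) knots; the water relative to ground = (0.000, 2.750) knots.
Velocity relative to ground = (10.700, 0.000) + (0.000, 2.750) = (10.700, 2.750) knots.
Bearing = atan2(10.70, 2.75) = 75.59° clockwise from north.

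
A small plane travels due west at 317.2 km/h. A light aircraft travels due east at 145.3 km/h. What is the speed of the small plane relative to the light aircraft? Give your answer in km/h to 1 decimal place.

Taking east as x and north as y: small plane velocity = (-317.200, 0.000) km/h; light aircraft velocity = (145.300, 0.000) km/h.
Velocity of small plane relative to light aircraft = (-317.200, 0.000) − (145.300, 0.000) = (-462.500, 0.000) km/h.
Magnitude = |(-462.500, 0.000)| = 462.500 km/h.

462.5 km/h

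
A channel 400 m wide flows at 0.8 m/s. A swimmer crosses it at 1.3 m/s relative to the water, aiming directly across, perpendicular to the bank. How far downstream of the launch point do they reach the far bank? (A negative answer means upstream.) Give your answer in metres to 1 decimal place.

246.2 m

Perpendicular speed = 1.300 m/s; crossing time = 400 / 1.300 = 307.692 s.
Net downstream speed = 0.800 m/s.
Drift = 0.800 × 307.692 = 246.154 m (downstream).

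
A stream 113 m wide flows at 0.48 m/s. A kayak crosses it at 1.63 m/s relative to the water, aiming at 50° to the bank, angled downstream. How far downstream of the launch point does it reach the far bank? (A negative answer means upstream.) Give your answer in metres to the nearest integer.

138 m

Perpendicular speed = 1.249 m/s; crossing time = 113 / 1.249 = 90.498 s.
Net downstream speed = 1.528 m/s.
Drift = 1.528 × 90.498 = 138.257 m (downstream).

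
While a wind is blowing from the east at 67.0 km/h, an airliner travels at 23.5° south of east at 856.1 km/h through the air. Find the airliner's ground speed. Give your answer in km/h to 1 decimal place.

795.1 km/h

Taking east as x and north as y: velocity relative to the air = (785.095, -341.369) km/h; the air relative to ground = (-67.000, 0.000) km/h.
Velocity relative to ground = (785.095, -341.369) + (-67.000, 0.000) = (718.095, -341.369) km/h.
Speed = |(718.095, -341.369)| = 795.106 km/h.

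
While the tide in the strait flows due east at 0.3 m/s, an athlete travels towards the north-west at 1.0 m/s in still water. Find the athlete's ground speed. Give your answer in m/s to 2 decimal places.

0.82 m/s

Taking east as x and north as y: velocity relative to the water = (-0.707, 0.707) m/s; the water relative to ground = (0.300, 0.000) m/s.
Velocity relative to ground = (-0.707, 0.707) + (0.300, 0.000) = (-0.407, 0.707) m/s.
Speed = |(-0.407, 0.707)| = 0.816 m/s.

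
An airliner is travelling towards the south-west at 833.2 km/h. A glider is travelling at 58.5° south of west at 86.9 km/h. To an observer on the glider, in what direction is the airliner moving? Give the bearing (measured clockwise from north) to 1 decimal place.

226.6°

Taking east as x and north as y: airliner velocity = (-589.161, -589.161) km/h; glider velocity = (-45.405, -74.094) km/h.
Velocity of airliner relative to glider = (-589.161, -589.161) − (-45.405, -74.094) = (-543.756, -515.067) km/h.
Bearing = atan2(-543.76, -515.07) = 226.55° clockwise from north.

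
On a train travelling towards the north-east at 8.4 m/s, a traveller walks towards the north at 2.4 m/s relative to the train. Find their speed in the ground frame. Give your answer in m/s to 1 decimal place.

10.2 m/s

Taking east as x and north as y: train velocity = (5.940, 5.940) m/s; traveller velocity relative to train = (0.000, 2.400) m/s.
Velocity relative to ground = (5.940, 5.940) + (0.000, 2.400) = (5.940, 8.340) m/s.
Speed = |(5.940, 8.340)| = 10.239 m/s.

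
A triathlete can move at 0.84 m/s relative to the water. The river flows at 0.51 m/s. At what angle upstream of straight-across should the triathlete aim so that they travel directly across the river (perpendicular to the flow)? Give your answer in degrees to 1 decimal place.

37.4°

To cancel the current, the upstream component of the triathlete's velocity must equal the flow: 0.84 sin θ = 0.51.
sin θ = 0.51 / 0.84 = 0.6071.
θ = arcsin(0.6071) = 37.383°.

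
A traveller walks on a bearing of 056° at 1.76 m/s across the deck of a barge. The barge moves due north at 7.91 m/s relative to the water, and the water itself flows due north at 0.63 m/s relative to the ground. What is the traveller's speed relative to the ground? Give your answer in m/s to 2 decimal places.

In east/north components (m/s): traveller relative to barge = (1.459, 0.984); barge relative to water = (0.000, 7.910); water relative to ground = (0.000, 0.630).
Sum = (1.459, 9.524) m/s.
Speed = |(1.459, 9.524)| = 9.635 m/s.

9.64 m/s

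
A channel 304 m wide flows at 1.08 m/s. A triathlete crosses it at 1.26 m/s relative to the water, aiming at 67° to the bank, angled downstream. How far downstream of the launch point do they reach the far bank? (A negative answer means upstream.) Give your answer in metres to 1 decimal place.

412.1 m

Perpendicular speed = 1.160 m/s; crossing time = 304 / 1.160 = 262.106 s.
Net downstream speed = 1.572 m/s.
Drift = 1.572 × 262.106 = 412.115 m (downstream).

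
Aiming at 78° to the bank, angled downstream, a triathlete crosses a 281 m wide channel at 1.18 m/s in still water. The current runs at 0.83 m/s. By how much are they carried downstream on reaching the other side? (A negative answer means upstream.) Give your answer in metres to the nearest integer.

Perpendicular speed = 1.154 m/s; crossing time = 281 / 1.154 = 243.456 s.
Net downstream speed = 1.075 m/s.
Drift = 1.075 × 243.456 = 261.797 m (downstream).

262 m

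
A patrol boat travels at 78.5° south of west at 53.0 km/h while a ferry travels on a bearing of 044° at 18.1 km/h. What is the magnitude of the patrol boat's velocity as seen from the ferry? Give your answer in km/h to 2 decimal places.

68.95 km/h

Taking east as x and north as y: patrol boat velocity = (-10.567, -51.936) km/h; ferry velocity = (12.573, 13.020) km/h.
Velocity of patrol boat relative to ferry = (-10.567, -51.936) − (12.573, 13.020) = (-23.140, -64.956) km/h.
Magnitude = |(-23.140, -64.956)| = 68.955 km/h.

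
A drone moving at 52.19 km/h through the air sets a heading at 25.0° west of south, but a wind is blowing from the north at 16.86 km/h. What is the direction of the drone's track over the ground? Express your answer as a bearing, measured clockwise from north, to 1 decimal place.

199.0°

Taking east as x and north as y: velocity relative to the air = (-22.056, -47.300) km/h; the air relative to ground = (0.000, -16.860) km/h.
Velocity relative to ground = (-22.056, -47.300) + (0.000, -16.860) = (-22.056, -64.160) km/h.
Bearing = atan2(-22.06, -64.16) = 198.97° clockwise from north.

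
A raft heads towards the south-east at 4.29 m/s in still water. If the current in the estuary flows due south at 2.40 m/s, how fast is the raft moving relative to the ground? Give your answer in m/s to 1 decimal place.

Taking east as x and north as y: velocity relative to the water = (3.033, -3.033) m/s; the water relative to ground = (0.000, -2.400) m/s.
Velocity relative to ground = (3.033, -3.033) + (0.000, -2.400) = (3.033, -5.433) m/s.
Speed = |(3.033, -5.433)| = 6.223 m/s.

6.2 m/s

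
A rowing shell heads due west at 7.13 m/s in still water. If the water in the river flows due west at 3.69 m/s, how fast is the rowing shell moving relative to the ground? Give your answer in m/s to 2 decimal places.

Taking east as x and north as y: velocity relative to the water = (-7.130, 0.000) m/s; the water relative to ground = (-3.690, 0.000) m/s.
Velocity relative to ground = (-7.130, 0.000) + (-3.690, 0.000) = (-10.820, 0.000) m/s.
Speed = |(-10.820, 0.000)| = 10.820 m/s.

10.82 m/s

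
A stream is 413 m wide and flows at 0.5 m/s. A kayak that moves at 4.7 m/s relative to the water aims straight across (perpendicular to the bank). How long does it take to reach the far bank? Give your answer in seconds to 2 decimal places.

87.87 s

The component of the kayak's velocity perpendicular to the bank is 4.7 m/s.
Only the cross-stream component determines the crossing time; the current contributes nothing perpendicular to the bank.
Time = 413 / 4.700 = 87.872 s.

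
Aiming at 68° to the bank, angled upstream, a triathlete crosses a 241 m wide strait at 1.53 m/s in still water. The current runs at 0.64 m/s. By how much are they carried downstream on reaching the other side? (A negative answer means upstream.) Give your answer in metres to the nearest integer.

11 m

Perpendicular speed = 1.419 m/s; crossing time = 241 / 1.419 = 169.887 s.
Net downstream speed = 0.067 m/s.
Drift = 0.067 × 169.887 = 11.357 m (downstream).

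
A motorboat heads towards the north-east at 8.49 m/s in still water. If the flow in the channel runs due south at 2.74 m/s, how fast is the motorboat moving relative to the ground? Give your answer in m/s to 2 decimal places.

Taking east as x and north as y: velocity relative to the water = (6.003, 6.003) m/s; the water relative to ground = (0.000, -2.740) m/s.
Velocity relative to ground = (6.003, 6.003) + (0.000, -2.740) = (6.003, 3.263) m/s.
Speed = |(6.003, 3.263)| = 6.833 m/s.

6.83 m/s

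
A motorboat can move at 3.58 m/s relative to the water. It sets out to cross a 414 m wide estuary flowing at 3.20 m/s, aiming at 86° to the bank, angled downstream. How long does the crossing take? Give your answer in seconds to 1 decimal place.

115.9 s

The component of the motorboat's velocity perpendicular to the bank is 3.58 × sin 86° = 3.571 m/s.
Only the cross-stream component determines the crossing time; the current contributes nothing perpendicular to the bank.
Time = 414 / 3.571 = 115.925 s.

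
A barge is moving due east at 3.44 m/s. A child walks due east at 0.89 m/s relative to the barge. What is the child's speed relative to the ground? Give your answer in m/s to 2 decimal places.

4.33 m/s

Taking east as x and north as y: barge velocity = (3.440, 0.000) m/s; child velocity relative to barge = (0.890, 0.000) m/s.
Velocity relative to ground = (3.440, 0.000) + (0.890, 0.000) = (4.330, 0.000) m/s.
Speed = |(4.330, 0.000)| = 4.330 m/s.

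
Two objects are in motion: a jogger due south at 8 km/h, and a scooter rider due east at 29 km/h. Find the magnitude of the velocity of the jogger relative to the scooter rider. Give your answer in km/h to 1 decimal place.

Taking east as x and north as y: jogger velocity = (0.000, -8.000) km/h; scooter rider velocity = (29.000, 0.000) km/h.
Velocity of jogger relative to scooter rider = (0.000, -8.000) − (29.000, 0.000) = (-29.000, -8.000) km/h.
Magnitude = |(-29.000, -8.000)| = 30.083 km/h.

30.1 km/h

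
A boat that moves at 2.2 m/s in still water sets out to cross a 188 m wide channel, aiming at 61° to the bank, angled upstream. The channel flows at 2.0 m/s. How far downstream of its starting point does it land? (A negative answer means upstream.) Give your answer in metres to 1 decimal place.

Perpendicular speed = 1.924 m/s; crossing time = 188 / 1.924 = 97.705 s.
Net downstream speed = 0.933 m/s.
Drift = 0.933 × 97.705 = 91.200 m (downstream).

91.2 m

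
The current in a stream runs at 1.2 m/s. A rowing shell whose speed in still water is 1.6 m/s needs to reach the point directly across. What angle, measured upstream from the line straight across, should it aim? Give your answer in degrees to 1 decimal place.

To cancel the current, the upstream component of the rowing shell's velocity must equal the flow: 1.6 sin θ = 1.2.
sin θ = 1.2 / 1.6 = 0.7500.
θ = arcsin(0.7500) = 48.590°.

48.6°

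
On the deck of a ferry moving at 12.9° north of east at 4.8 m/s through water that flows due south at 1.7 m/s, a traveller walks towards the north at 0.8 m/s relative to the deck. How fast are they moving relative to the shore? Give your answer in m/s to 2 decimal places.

4.68 m/s

In east/north components (m/s): traveller relative to ferry = (0.000, 0.800); ferry relative to water = (4.679, 1.072); water relative to ground = (0.000, -1.700).
Sum = (4.679, 0.172) m/s.
Speed = |(4.679, 0.172)| = 4.682 m/s.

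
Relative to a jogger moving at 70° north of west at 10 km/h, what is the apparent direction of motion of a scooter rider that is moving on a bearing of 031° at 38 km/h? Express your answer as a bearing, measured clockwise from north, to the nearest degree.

045°

Taking east as x and north as y: scooter rider velocity = (19.571, 32.572) km/h; jogger velocity = (-3.420, 9.397) km/h.
Velocity of scooter rider relative to jogger = (19.571, 32.572) − (-3.420, 9.397) = (22.992, 23.175) km/h.
Bearing = atan2(22.99, 23.18) = 44.77° clockwise from north.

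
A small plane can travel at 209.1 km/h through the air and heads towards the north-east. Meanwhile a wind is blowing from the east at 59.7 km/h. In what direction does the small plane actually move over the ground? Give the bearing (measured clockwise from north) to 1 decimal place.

Taking east as x and north as y: velocity relative to the air = (147.856, 147.856) km/h; the air relative to ground = (-59.700, 0.000) km/h.
Velocity relative to ground = (147.856, 147.856) + (-59.700, 0.000) = (88.156, 147.856) km/h.
Bearing = atan2(88.16, 147.86) = 30.80° clockwise from north.

030.8°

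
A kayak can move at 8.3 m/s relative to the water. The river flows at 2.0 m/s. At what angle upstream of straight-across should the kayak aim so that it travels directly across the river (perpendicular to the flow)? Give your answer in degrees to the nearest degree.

14°

To cancel the current, the upstream component of the kayak's velocity must equal the flow: 8.3 sin θ = 2.0.
sin θ = 2.0 / 8.3 = 0.2410.
θ = arcsin(0.2410) = 13.943°.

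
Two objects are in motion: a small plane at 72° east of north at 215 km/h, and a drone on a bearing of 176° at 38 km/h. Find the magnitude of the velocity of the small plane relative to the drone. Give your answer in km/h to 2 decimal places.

227.20 km/h

Taking east as x and north as y: small plane velocity = (204.477, 66.439) km/h; drone velocity = (2.651, -37.907) km/h.
Velocity of small plane relative to drone = (204.477, 66.439) − (2.651, -37.907) = (201.826, 104.346) km/h.
Magnitude = |(201.826, 104.346)| = 227.205 km/h.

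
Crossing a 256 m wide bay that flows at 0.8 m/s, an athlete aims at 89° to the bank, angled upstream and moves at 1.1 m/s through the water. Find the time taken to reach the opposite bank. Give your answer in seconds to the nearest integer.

The component of the athlete's velocity perpendicular to the bank is 1.1 × sin 89° = 1.100 m/s.
The current is parallel to the bank, so it does not affect the crossing time.
Time = 256 / 1.100 = 232.763 s.

233 s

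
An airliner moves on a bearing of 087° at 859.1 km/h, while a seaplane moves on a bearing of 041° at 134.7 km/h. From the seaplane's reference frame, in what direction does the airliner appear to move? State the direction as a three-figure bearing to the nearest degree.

Taking east as x and north as y: airliner velocity = (857.923, 44.962) km/h; seaplane velocity = (88.371, 101.659) km/h.
Velocity of airliner relative to seaplane = (857.923, 44.962) − (88.371, 101.659) = (769.551, -56.698) km/h.
Bearing = atan2(769.55, -56.70) = 94.21° clockwise from north.

094°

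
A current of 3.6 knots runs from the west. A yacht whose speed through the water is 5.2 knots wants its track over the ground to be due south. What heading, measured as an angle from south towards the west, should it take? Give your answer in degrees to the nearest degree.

44°

The current pushes perpendicular to the desired track; the heading must have a component into the current equal to 3.6 knots: 5.2 sin θ = 3.6.
sin θ = 0.6923, so θ = 43.813°.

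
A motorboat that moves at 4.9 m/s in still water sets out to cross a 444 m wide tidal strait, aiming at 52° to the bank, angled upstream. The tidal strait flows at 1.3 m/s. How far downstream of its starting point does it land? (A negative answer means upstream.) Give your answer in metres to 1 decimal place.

Perpendicular speed = 3.861 m/s; crossing time = 444 / 3.861 = 114.989 s.
Net downstream speed = -1.717 m/s.
Drift = -1.717 × 114.989 = -197.406 m (upstream).

-197.4 m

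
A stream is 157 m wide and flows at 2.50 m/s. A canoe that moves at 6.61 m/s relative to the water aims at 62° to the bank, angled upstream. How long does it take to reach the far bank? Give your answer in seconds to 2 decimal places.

The component of the canoe's velocity perpendicular to the bank is 6.61 × sin 62° = 5.836 m/s.
The flow acts along the bank and has no component across it.
Time = 157 / 5.836 = 26.901 s.

26.90 s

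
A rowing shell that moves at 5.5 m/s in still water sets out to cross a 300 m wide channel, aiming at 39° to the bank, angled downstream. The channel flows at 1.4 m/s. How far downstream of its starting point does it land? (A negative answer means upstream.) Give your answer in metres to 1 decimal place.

491.8 m

Perpendicular speed = 3.461 m/s; crossing time = 300 / 3.461 = 86.674 s.
Net downstream speed = 5.674 m/s.
Drift = 5.674 × 86.674 = 491.812 m (downstream).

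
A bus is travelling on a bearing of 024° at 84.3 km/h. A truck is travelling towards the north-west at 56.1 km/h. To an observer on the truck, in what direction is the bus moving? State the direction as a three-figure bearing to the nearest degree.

Taking east as x and north as y: bus velocity = (34.288, 77.012) km/h; truck velocity = (-39.669, 39.669) km/h.
Velocity of bus relative to truck = (34.288, 77.012) − (-39.669, 39.669) = (73.957, 37.343) km/h.
Bearing = atan2(73.96, 37.34) = 63.21° clockwise from north.

063°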